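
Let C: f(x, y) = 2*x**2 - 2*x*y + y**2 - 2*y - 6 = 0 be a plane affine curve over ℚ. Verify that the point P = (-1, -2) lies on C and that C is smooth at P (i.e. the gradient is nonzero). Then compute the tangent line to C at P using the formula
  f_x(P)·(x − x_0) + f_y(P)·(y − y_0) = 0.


Tangent line at P: -4*y - 8 = 0.

Step 1: f(-1, -2) = 0, so P lies on C.
Step 2: partial derivatives
  f_x(x, y) = 4*x - 2*y, f_y(x, y) = -2*x + 2*y - 2.
  f_x(P) = 0, f_y(P) = -4 (gradient nonzero, so P is smooth).
Step 3: tangent line at P: 0·(x − -1) + -4·(y − -2) = 0.
Expanding: -4*y - 8 = 0.


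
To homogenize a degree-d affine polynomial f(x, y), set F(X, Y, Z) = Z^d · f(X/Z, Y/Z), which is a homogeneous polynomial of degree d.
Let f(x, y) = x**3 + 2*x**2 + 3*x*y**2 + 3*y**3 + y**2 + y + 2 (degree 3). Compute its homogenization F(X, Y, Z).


F(X, Y, Z) = X**3 + 2*X**2*Z + 3*X*Y**2 + 3*Y**3 + Y**2*Z + Y*Z**2 + 2*Z**3

deg(f) = 3.
Substitute x = X/Z, y = Y/Z into f, then multiply by Z^3.
  monomial 1·x^3·y^0 ↦ 1·X^3·Y^0·Z^0.
  monomial 2·x^2·y^0 ↦ 2·X^2·Y^0·Z^1.
  monomial 3·x^1·y^2 ↦ 3·X^1·Y^2·Z^0.
  monomial 3·x^0·y^3 ↦ 3·X^0·Y^3·Z^0.
  monomial 1·x^0·y^2 ↦ 1·X^0·Y^2·Z^1.
  monomial 1·x^0·y^1 ↦ 1·X^0·Y^1·Z^2.
  monomial 2·x^0·y^0 ↦ 2·X^0·Y^0·Z^3.
Collecting: F(X, Y, Z) = X**3 + 2*X**2*Z + 3*X*Y**2 + 3*Y**3 + Y**2*Z + Y*Z**2 + 2*Z**3.


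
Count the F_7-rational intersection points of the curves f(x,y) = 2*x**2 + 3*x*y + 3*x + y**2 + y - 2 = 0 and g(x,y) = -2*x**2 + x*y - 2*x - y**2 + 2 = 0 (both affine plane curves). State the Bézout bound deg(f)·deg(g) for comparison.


Common zeros: {(1, 4), (4, 1)}; count = 2; Bézout bound = 4.

deg(f) = 2, deg(g) = 2, so Bézout bound = 4.
Scan x ∈ F_7. For each x, list the y ∈ F_7 with f(x, y) ≡ 0 and those with g(x, y) ≡ 0 (mod 7); the common zeros in that column are the intersection.
  x = 0: f ≡ 0 at y ∈ {1, 5}; g ≡ 0 at y ∈ {3, 4}; common: ∅.
  x = 1: f ≡ 0 at y ∈ {4, 6}; g ≡ 0 at y ∈ {4}; common: {4}.
  x = 2: f ≡ 0 at y ∈ {3, 4}; g ≡ 0 at y ∈ ∅; common: ∅.
  x = 3: f ≡ 0 at y ∈ {2}; g ≡ 0 at y ∈ ∅; common: ∅.
  x = 4: f ≡ 0 at y ∈ {0, 1}; g ≡ 0 at y ∈ {1, 3}; common: {1}.
  x = 5: f ≡ 0 at y ∈ {0, 5}; g ≡ 0 at y ∈ ∅; common: ∅.
  x = 6: f ≡ 0 at y ∈ {3, 6}; g ≡ 0 at y ∈ {1, 5}; common: ∅.
Collecting: common zeros = {(1, 4), (4, 1)}, so the count is 2.
Comparison with the Bézout bound: 2 ≤ 4 = deg(f)·deg(g), as expected for curves with no common component (the affine F_7-count falls short of the bound because intersections may lie at infinity, over extension fields, or carry multiplicity).


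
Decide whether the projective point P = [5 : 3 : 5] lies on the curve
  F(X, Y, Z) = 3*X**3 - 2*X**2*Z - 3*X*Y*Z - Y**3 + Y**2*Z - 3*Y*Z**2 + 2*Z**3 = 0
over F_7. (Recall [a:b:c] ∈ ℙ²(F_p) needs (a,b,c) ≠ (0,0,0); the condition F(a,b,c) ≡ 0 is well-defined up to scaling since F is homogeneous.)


F(5,3,5) ≡ 6 (mod 7); P is NOT on the curve.

Evaluate F(5, 3, 5) term-by-term (mod 7).
  3*X**3 ↦ 3·125·1·1 = 375
  -2*X**2*Z ↦ -2·25·1·5 = -250
  -3*X*Y*Z ↦ -3·5·3·5 = -225
  -Y**3 ↦ -1·1·27·1 = -27
  Y**2*Z ↦ 1·1·9·5 = 45
  -3*Y*Z**2 ↦ -3·1·3·25 = -225
  2*Z**3 ↦ 2·1·1·125 = 250
Sum: F(5, 3, 5) = (375) + (-250) + (-225) + (-27) + (45) + (-225) + (250) = -57.
Reducing mod 7: -57 ≡ 6 (mod 7).
Since F(a, b, c) ≡ 6 ≠ 0 (mod 7), P does NOT lie on the curve.


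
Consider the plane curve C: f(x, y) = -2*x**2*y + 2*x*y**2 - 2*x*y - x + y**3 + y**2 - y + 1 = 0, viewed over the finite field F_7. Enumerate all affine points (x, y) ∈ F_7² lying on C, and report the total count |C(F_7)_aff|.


Affine F_7-points: {(0, 4), (1, 0), (1, 5), (1, 6), (2, 4), (5, 5)}; count = 6.

For each of the 49 pairs (x, y) ∈ F_7², evaluate f(x, y) mod 7. Record the zeros.
  x = 0: [0↦1, 1↦2, 2↦4, 3↦6, 4↦0, 5↦6, 6↦2]  zeros at y ∈ {4}
  x = 1: [0↦0, 1↦6, 2↦3, 3↦4, 4↦1, 5↦0, 6↦0]  zeros at y ∈ {0, 5, 6}
  x = 2: [0↦6, 1↦6, 2↦1, 3↦4, 4↦0, 5↦2, 6↦2]  zeros at y ∈ {4}
  x = 3: [0↦5, 1↦2, 2↦5, 3↦6, 4↦4, 5↦5, 6↦1]  zeros at y ∈ ∅
  x = 4: [0↦4, 1↦1, 2↦1, 3↦3, 4↦6, 5↦2, 6↦4]  zeros at y ∈ ∅
  x = 5: [0↦3, 1↦3, 2↦3, 3↦2, 4↦6, 5↦0, 6↦4]  zeros at y ∈ {5}
  x = 6: [0↦2, 1↦1, 2↦4, 3↦3, 4↦4, 5↦6, 6↦1]  zeros at y ∈ ∅
Collecting zeros: affine points = {(0, 4), (1, 0), (1, 5), (1, 6), (2, 4), (5, 5)}.
Total count |C(F_7)_aff| = 6.


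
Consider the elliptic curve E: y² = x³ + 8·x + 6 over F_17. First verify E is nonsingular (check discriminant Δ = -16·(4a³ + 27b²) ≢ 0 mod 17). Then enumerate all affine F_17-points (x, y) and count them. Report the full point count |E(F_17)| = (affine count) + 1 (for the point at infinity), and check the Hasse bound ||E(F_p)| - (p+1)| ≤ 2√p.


Affine points = {(1, 7), (1, 10), (2, 8), (2, 9), (4, 0), (5, 1), (5, 16), (6, 7), (6, 10), (8, 2), (8, 15), (9, 5), (9, 12), (10, 7), (10, 10), (15, 4), (15, 13)}; affine count = 17; |E(F_17)| = 18.

Discriminant check: Δ ∝ 4a³ + 27b² = 4·8³ + 27·6² = 4·512 + 27·36 ≡ 11 (mod 17). Nonzero ⇒ E is nonsingular.
For each x ∈ F_17, compute rhs = x³ + 8·x + 6 mod 17, then count y ∈ F_17 with y² ≡ rhs.
  x = 0: rhs = 6, matching y values: none (0 points).
  x = 1: rhs = 15, matching y values: 7, 10 (2 points).
  x = 2: rhs = 13, matching y values: 8, 9 (2 points).
  x = 3: rhs = 6, matching y values: none (0 points).
  x = 4: rhs = 0, matching y values: 0 (1 points).
  x = 5: rhs = 1, matching y values: 1, 16 (2 points).
  x = 6: rhs = 15, matching y values: 7, 10 (2 points).
  x = 7: rhs = 14, matching y values: none (0 points).
  x = 8: rhs = 4, matching y values: 2, 15 (2 points).
  x = 9: rhs = 8, matching y values: 5, 12 (2 points).
  x = 10: rhs = 15, matching y values: 7, 10 (2 points).
  x = 11: rhs = 14, matching y values: none (0 points).
  x = 12: rhs = 11, matching y values: none (0 points).
  x = 13: rhs = 12, matching y values: none (0 points).
  x = 14: rhs = 6, matching y values: none (0 points).
  x = 15: rhs = 16, matching y values: 4, 13 (2 points).
  x = 16: rhs = 14, matching y values: none (0 points).
Total affine count: 17.
Full point count |E(F_17)| = 17 + 1 = 18.
Hasse bound: |18 − (17+1)| = |0| = 0 ≤ 2√17 ≈ 8.2462 ✓.


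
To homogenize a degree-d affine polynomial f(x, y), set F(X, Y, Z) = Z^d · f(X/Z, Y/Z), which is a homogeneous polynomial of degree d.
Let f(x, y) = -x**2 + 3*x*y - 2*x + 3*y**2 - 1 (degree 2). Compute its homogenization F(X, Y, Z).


F(X, Y, Z) = -X**2 + 3*X*Y - 2*X*Z + 3*Y**2 - Z**2

deg(f) = 2.
Substitute x = X/Z, y = Y/Z into f, then multiply by Z^2.
  monomial -1·x^2·y^0 ↦ -1·X^2·Y^0·Z^0.
  monomial 3·x^1·y^1 ↦ 3·X^1·Y^1·Z^0.
  monomial -2·x^1·y^0 ↦ -2·X^1·Y^0·Z^1.
  monomial 3·x^0·y^2 ↦ 3·X^0·Y^2·Z^0.
  monomial -1·x^0·y^0 ↦ -1·X^0·Y^0·Z^2.
Collecting: F(X, Y, Z) = -X**2 + 3*X*Y - 2*X*Z + 3*Y**2 - Z**2.


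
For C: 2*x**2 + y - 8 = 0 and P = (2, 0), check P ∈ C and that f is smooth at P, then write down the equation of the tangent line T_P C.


Tangent line at P: 8*x + y - 16 = 0.

Step 1: f(2, 0) = 0, so P lies on C.
Step 2: partial derivatives
  f_x(x, y) = 4*x, f_y(x, y) = 1.
  f_x(P) = 8, f_y(P) = 1 (gradient nonzero, so P is smooth).
Step 3: tangent line at P: 8·(x − 2) + 1·(y − 0) = 0.
Expanding: 8*x + y - 16 = 0.


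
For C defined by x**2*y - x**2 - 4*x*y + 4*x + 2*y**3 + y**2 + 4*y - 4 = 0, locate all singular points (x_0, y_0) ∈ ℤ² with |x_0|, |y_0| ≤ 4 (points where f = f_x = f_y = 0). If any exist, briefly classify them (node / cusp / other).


Singular points: {(2, 0)}; classification: node.

Compute partial derivatives:
  f_x = 2*x*y - 2*x - 4*y + 4.
  f_y = x**2 - 4*x + 6*y**2 + 2*y + 4.
Scan x_0 ∈ {−4, ..., 4}. For each x_0, f_y(x_0, y) is a polynomial in y; find its integer roots y ∈ {−4, ..., 4}, then test f_x and f at those candidates.
  x = -4: f_y(-4, y) = 6*y**2 + 2*y + 36; no integer root y with |y| ≤ 4.
  x = -3: f_y(-3, y) = 6*y**2 + 2*y + 25; no integer root y with |y| ≤ 4.
  x = -2: f_y(-2, y) = 6*y**2 + 2*y + 16; no integer root y with |y| ≤ 4.
  x = -1: f_y(-1, y) = 6*y**2 + 2*y + 9; no integer root y with |y| ≤ 4.
  x = 0: f_y(0, y) = 6*y**2 + 2*y + 4; no integer root y with |y| ≤ 4.
  x = 1: f_y(1, y) = 6*y**2 + 2*y + 1; no integer root y with |y| ≤ 4.
  x = 2: f_y(2, y) = 6*y**2 + 2*y; vanishes at y ∈ {0}. (2, 0): f_x = 0, f = 0 — SINGULAR.
  x = 3: f_y(3, y) = 6*y**2 + 2*y + 1; no integer root y with |y| ≤ 4.
  x = 4: f_y(4, y) = 6*y**2 + 2*y + 4; no integer root y with |y| ≤ 4.
Only singular point on the grid: (2, 0).
Classify: substitute x = 2 + u, y = 0 + v and expand: f = u**2*v - u**2 + 2*v**3 + v**2.
No constant or linear terms (consistent with a singular point). Quadratic part: -u**2 + v**2. Cubic part: u**2*v + 2*v**3.
The quadratic part v**2 - u**2 = (v − u)(v + u) splits into two distinct linear factors, so there are two distinct tangent lines y − 0 = ±(x − 2) — this is a node (ordinary double point).
Classification: node.


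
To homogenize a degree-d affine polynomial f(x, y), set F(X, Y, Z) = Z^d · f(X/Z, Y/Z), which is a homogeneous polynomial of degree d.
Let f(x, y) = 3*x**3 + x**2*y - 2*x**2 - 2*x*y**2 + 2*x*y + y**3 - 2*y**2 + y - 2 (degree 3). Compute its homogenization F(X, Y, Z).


F(X, Y, Z) = 3*X**3 + X**2*Y - 2*X**2*Z - 2*X*Y**2 + 2*X*Y*Z + Y**3 - 2*Y**2*Z + Y*Z**2 - 2*Z**3

deg(f) = 3.
Substitute x = X/Z, y = Y/Z into f, then multiply by Z^3.
  monomial 3·x^3·y^0 ↦ 3·X^3·Y^0·Z^0.
  monomial 1·x^2·y^1 ↦ 1·X^2·Y^1·Z^0.
  monomial -2·x^2·y^0 ↦ -2·X^2·Y^0·Z^1.
  monomial -2·x^1·y^2 ↦ -2·X^1·Y^2·Z^0.
  monomial 2·x^1·y^1 ↦ 2·X^1·Y^1·Z^1.
  monomial 1·x^0·y^3 ↦ 1·X^0·Y^3·Z^0.
  monomial -2·x^0·y^2 ↦ -2·X^0·Y^2·Z^1.
  monomial 1·x^0·y^1 ↦ 1·X^0·Y^1·Z^2.
  monomial -2·x^0·y^0 ↦ -2·X^0·Y^0·Z^3.
Collecting: F(X, Y, Z) = 3*X**3 + X**2*Y - 2*X**2*Z - 2*X*Y**2 + 2*X*Y*Z + Y**3 - 2*Y**2*Z + Y*Z**2 - 2*Z**3.


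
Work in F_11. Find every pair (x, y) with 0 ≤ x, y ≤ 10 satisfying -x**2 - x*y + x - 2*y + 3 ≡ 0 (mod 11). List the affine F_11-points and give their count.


Affine F_11-points: {(0, 7), (1, 1), (2, 3), (3, 6), (4, 4), (5, 7), (6, 9), (7, 3), (8, 9), (10, 1)}; count = 10.

For each of the 121 pairs (x, y) ∈ F_11², evaluate f(x, y) mod 11. Record the zeros.
  x = 0: [0↦3, 1↦1, 2↦10, 3↦8, 4↦6, 5↦4, 6↦2, 7↦0, 8↦9, 9↦7, 10↦5]  zeros at y ∈ {7}
  x = 1: [0↦3, 1↦0, 2↦8, 3↦5, 4↦2, 5↦10, 6↦7, 7↦4, 8↦1, 9↦9, 10↦6]  zeros at y ∈ {1}
  x = 2: [0↦1, 1↦8, 2↦4, 3↦0, 4↦7, 5↦3, 6↦10, 7↦6, 8↦2, 9↦9, 10↦5]  zeros at y ∈ {3}
  x = 3: [0↦8, 1↦3, 2↦9, 3↦4, 4↦10, 5↦5, 6↦0, 7↦6, 8↦1, 9↦7, 10↦2]  zeros at y ∈ {6}
  x = 4: [0↦2, 1↦7, 2↦1, 3↦6, 4↦0, 5↦5, 6↦10, 7↦4, 8↦9, 9↦3, 10↦8]  zeros at y ∈ {4}
  x = 5: [0↦5, 1↦9, 2↦2, 3↦6, 4↦10, 5↦3, 6↦7, 7↦0, 8↦4, 9↦8, 10↦1]  zeros at y ∈ {7}
  x = 6: [0↦6, 1↦9, 2↦1, 3↦4, 4↦7, 5↦10, 6↦2, 7↦5, 8↦8, 9↦0, 10↦3]  zeros at y ∈ {9}
  x = 7: [0↦5, 1↦7, 2↦9, 3↦0, 4↦2, 5↦4, 6↦6, 7↦8, 8↦10, 9↦1, 10↦3]  zeros at y ∈ {3}
  x = 8: [0↦2, 1↦3, 2↦4, 3↦5, 4↦6, 5↦7, 6↦8, 7↦9, 8↦10, 9↦0, 10↦1]  zeros at y ∈ {9}
  x = 9: [0↦8, 1↦8, 2↦8, 3↦8, 4↦8, 5↦8, 6↦8, 7↦8, 8↦8, 9↦8, 10↦8]  zeros at y ∈ ∅
  x = 10: [0↦1, 1↦0, 2↦10, 3↦9, 4↦8, 5↦7, 6↦6, 7↦5, 8↦4, 9↦3, 10↦2]  zeros at y ∈ {1}
Collecting zeros: affine points = {(0, 7), (1, 1), (2, 3), (3, 6), (4, 4), (5, 7), (6, 9), (7, 3), (8, 9), (10, 1)}.
Total count |C(F_11)_aff| = 10.


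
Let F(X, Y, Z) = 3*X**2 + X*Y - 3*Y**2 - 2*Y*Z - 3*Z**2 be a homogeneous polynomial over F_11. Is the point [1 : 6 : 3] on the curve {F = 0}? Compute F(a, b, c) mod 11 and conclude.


F(1,6,3) ≡ 3 (mod 11); P is NOT on the curve.

Evaluate F(1, 6, 3) term-by-term (mod 11).
  3*X**2 ↦ 3·1·1·1 = 3
  X*Y ↦ 1·1·6·1 = 6
  -3*Y**2 ↦ -3·1·36·1 = -108
  -2*Y*Z ↦ -2·1·6·3 = -36
  -3*Z**2 ↦ -3·1·1·9 = -27
Sum: F(1, 6, 3) = (3) + (6) + (-108) + (-36) + (-27) = -162.
Reducing mod 11: -162 ≡ 3 (mod 11).
Since F(a, b, c) ≡ 3 ≠ 0 (mod 11), P does NOT lie on the curve.


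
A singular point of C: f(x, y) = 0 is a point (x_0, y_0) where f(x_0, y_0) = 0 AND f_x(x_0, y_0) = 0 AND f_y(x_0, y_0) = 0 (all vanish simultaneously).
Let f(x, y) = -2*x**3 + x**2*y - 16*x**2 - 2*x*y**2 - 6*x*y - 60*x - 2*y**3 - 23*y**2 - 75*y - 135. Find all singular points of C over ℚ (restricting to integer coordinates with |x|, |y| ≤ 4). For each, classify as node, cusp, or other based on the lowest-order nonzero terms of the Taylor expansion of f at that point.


Singular points: {(-3, -3)}; classification: node.

Compute partial derivatives:
  f_x = -6*x**2 + 2*x*y - 32*x - 2*y**2 - 6*y - 60.
  f_y = x**2 - 4*x*y - 6*x - 6*y**2 - 46*y - 75.
Scan x_0 ∈ {−4, ..., 4}. For each x_0, f_y(x_0, y) is a polynomial in y; find its integer roots y ∈ {−4, ..., 4}, then test f_x and f at those candidates.
  x = -4: f_y(-4, y) = -6*y**2 - 30*y - 35; no integer root y with |y| ≤ 4.
  x = -3: f_y(-3, y) = -6*y**2 - 34*y - 48; vanishes at y ∈ {-3}. (-3, -3): f_x = 0, f = 0 — SINGULAR.
  x = -2: f_y(-2, y) = -6*y**2 - 38*y - 59; no integer root y with |y| ≤ 4.
  x = -1: f_y(-1, y) = -6*y**2 - 42*y - 68; no integer root y with |y| ≤ 4.
  x = 0: f_y(0, y) = -6*y**2 - 46*y - 75; no integer root y with |y| ≤ 4.
  x = 1: f_y(1, y) = -6*y**2 - 50*y - 80; no integer root y with |y| ≤ 4.
  x = 2: f_y(2, y) = -6*y**2 - 54*y - 83; no integer root y with |y| ≤ 4.
  x = 3: f_y(3, y) = -6*y**2 - 58*y - 84; no integer root y with |y| ≤ 4.
  x = 4: f_y(4, y) = -6*y**2 - 62*y - 83; no integer root y with |y| ≤ 4.
Only singular point on the grid: (-3, -3).
Classify: substitute x = -3 + u, y = -3 + v and expand: f = -2*u**3 + u**2*v - u**2 - 2*u*v**2 - 2*v**3 + v**2.
No constant or linear terms (consistent with a singular point). Quadratic part: -u**2 + v**2. Cubic part: -2*u**3 + u**2*v - 2*u*v**2 - 2*v**3.
The quadratic part v**2 - u**2 = (v − u)(v + u) splits into two distinct linear factors, so there are two distinct tangent lines y − -3 = ±(x − -3) — this is a node (ordinary double point).
Classification: node.


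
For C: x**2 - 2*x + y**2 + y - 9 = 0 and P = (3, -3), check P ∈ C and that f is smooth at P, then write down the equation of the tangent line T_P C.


Tangent line at P: 4*x - 5*y - 27 = 0.

Step 1: f(3, -3) = 0, so P lies on C.
Step 2: partial derivatives
  f_x(x, y) = 2*x - 2, f_y(x, y) = 2*y + 1.
  f_x(P) = 4, f_y(P) = -5 (gradient nonzero, so P is smooth).
Step 3: tangent line at P: 4·(x − 3) + -5·(y − -3) = 0.
Expanding: 4*x - 5*y - 27 = 0.


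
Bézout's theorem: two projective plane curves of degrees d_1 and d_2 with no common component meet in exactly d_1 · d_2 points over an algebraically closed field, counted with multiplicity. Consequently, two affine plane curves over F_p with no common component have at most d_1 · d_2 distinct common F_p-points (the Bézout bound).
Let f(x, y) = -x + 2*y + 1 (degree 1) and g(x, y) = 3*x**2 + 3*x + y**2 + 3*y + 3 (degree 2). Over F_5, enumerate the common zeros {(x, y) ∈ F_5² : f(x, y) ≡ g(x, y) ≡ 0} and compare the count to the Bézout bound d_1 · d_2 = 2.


Common zeros: ∅; count = 0; Bézout bound = 2.

deg(f) = 1, deg(g) = 2, so Bézout bound = 2.
Scan x ∈ F_5. For each x, list the y ∈ F_5 with f(x, y) ≡ 0 and those with g(x, y) ≡ 0 (mod 5); the common zeros in that column are the intersection.
  x = 0: f ≡ 0 at y ∈ {2}; g ≡ 0 at y ∈ ∅; common: ∅.
  x = 1: f ≡ 0 at y ∈ {0}; g ≡ 0 at y ∈ ∅; common: ∅.
  x = 2: f ≡ 0 at y ∈ {3}; g ≡ 0 at y ∈ {1}; common: ∅.
  x = 3: f ≡ 0 at y ∈ {1}; g ≡ 0 at y ∈ ∅; common: ∅.
  x = 4: f ≡ 0 at y ∈ {4}; g ≡ 0 at y ∈ ∅; common: ∅.
Collecting: common zeros = ∅, so the count is 0.
Comparison with the Bézout bound: 0 ≤ 2 = deg(f)·deg(g), as expected for curves with no common component (the affine F_5-count falls short of the bound because intersections may lie at infinity, over extension fields, or carry multiplicity).


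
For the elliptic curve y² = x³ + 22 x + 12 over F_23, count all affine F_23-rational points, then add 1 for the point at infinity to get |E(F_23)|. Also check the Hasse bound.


Affine points = {(0, 9), (0, 14), (1, 9), (1, 14), (2, 8), (2, 15), (3, 6), (3, 17), (4, 7), (4, 16), (7, 7), (7, 16), (10, 6), (10, 17), (12, 7), (12, 16), (17, 3), (17, 20), (21, 11), (21, 12), (22, 9), (22, 14)}; affine count = 22; |E(F_23)| = 23.

Discriminant check: Δ ∝ 4a³ + 27b² = 4·22³ + 27·12² = 4·10648 + 27·144 ≡ 20 (mod 23). Nonzero ⇒ E is nonsingular.
For each x ∈ F_23, compute rhs = x³ + 22·x + 12 mod 23, then count y ∈ F_23 with y² ≡ rhs.
  x = 0: rhs = 12, matching y values: 9, 14 (2 points).
  x = 1: rhs = 12, matching y values: 9, 14 (2 points).
  x = 2: rhs = 18, matching y values: 8, 15 (2 points).
  x = 3: rhs = 13, matching y values: 6, 17 (2 points).
  x = 4: rhs = 3, matching y values: 7, 16 (2 points).
  x = 5: rhs = 17, matching y values: none (0 points).
  x = 6: rhs = 15, matching y values: none (0 points).
  x = 7: rhs = 3, matching y values: 7, 16 (2 points).
  x = 8: rhs = 10, matching y values: none (0 points).
  x = 9: rhs = 19, matching y values: none (0 points).
  x = 10: rhs = 13, matching y values: 6, 17 (2 points).
  x = 11: rhs = 21, matching y values: none (0 points).
  x = 12: rhs = 3, matching y values: 7, 16 (2 points).
  x = 13: rhs = 11, matching y values: none (0 points).
  x = 14: rhs = 5, matching y values: none (0 points).
  x = 15: rhs = 14, matching y values: none (0 points).
  x = 16: rhs = 21, matching y values: none (0 points).
  x = 17: rhs = 9, matching y values: 3, 20 (2 points).
  x = 18: rhs = 7, matching y values: none (0 points).
  x = 19: rhs = 21, matching y values: none (0 points).
  x = 20: rhs = 11, matching y values: none (0 points).
  x = 21: rhs = 6, matching y values: 11, 12 (2 points).
  x = 22: rhs = 12, matching y values: 9, 14 (2 points).
Total affine count: 22.
Full point count |E(F_23)| = 22 + 1 = 23.
Hasse bound: |23 − (23+1)| = |-1| = 1 ≤ 2√23 ≈ 9.5917 ✓.


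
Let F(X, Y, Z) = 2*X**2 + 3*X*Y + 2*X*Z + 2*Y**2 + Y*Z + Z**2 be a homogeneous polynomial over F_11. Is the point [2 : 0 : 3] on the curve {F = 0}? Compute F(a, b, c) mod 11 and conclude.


F(2,0,3) ≡ 7 (mod 11); P is NOT on the curve.

Evaluate F(2, 0, 3) term-by-term (mod 11).
  2*X**2 ↦ 2·4·1·1 = 8
  3*X*Y ↦ 3·2·0·1 = 0
  2*X*Z ↦ 2·2·1·3 = 12
  2*Y**2 ↦ 2·1·0·1 = 0
  Y*Z ↦ 1·1·0·3 = 0
  Z**2 ↦ 1·1·1·9 = 9
Sum: F(2, 0, 3) = (8) + (0) + (12) + (0) + (0) + (9) = 29.
Reducing mod 11: 29 ≡ 7 (mod 11).
Since F(a, b, c) ≡ 7 ≠ 0 (mod 11), P does NOT lie on the curve.


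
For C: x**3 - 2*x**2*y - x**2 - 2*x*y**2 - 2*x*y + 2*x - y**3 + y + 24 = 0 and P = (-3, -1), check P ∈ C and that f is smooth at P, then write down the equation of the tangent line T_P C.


Tangent line at P: 23*x - 26*y + 43 = 0.

Step 1: f(-3, -1) = 0, so P lies on C.
Step 2: partial derivatives
  f_x(x, y) = 3*x**2 - 4*x*y - 2*x - 2*y**2 - 2*y + 2, f_y(x, y) = -2*x**2 - 4*x*y - 2*x - 3*y**2 + 1.
  f_x(P) = 23, f_y(P) = -26 (gradient nonzero, so P is smooth).
Step 3: tangent line at P: 23·(x − -3) + -26·(y − -1) = 0.
Expanding: 23*x - 26*y + 43 = 0.


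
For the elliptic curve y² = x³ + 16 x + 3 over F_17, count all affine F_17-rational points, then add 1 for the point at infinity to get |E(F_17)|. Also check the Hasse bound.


Affine points = {(2, 3), (2, 14), (5, 2), (5, 15), (6, 3), (6, 14), (7, 4), (7, 13), (9, 3), (9, 14), (12, 6), (12, 11), (14, 8), (14, 9)}; affine count = 14; |E(F_17)| = 15.

Discriminant check: Δ ∝ 4a³ + 27b² = 4·16³ + 27·3² = 4·4096 + 27·9 ≡ 1 (mod 17). Nonzero ⇒ E is nonsingular.
For each x ∈ F_17, compute rhs = x³ + 16·x + 3 mod 17, then count y ∈ F_17 with y² ≡ rhs.
  x = 0: rhs = 3, matching y values: none (0 points).
  x = 1: rhs = 3, matching y values: none (0 points).
  x = 2: rhs = 9, matching y values: 3, 14 (2 points).
  x = 3: rhs = 10, matching y values: none (0 points).
  x = 4: rhs = 12, matching y values: none (0 points).
  x = 5: rhs = 4, matching y values: 2, 15 (2 points).
  x = 6: rhs = 9, matching y values: 3, 14 (2 points).
  x = 7: rhs = 16, matching y values: 4, 13 (2 points).
  x = 8: rhs = 14, matching y values: none (0 points).
  x = 9: rhs = 9, matching y values: 3, 14 (2 points).
  x = 10: rhs = 7, matching y values: none (0 points).
  x = 11: rhs = 14, matching y values: none (0 points).
  x = 12: rhs = 2, matching y values: 6, 11 (2 points).
  x = 13: rhs = 11, matching y values: none (0 points).
  x = 14: rhs = 13, matching y values: 8, 9 (2 points).
  x = 15: rhs = 14, matching y values: none (0 points).
  x = 16: rhs = 3, matching y values: none (0 points).
Total affine count: 14.
Full point count |E(F_17)| = 14 + 1 = 15.
Hasse bound: |15 − (17+1)| = |-3| = 3 ≤ 2√17 ≈ 8.2462 ✓.


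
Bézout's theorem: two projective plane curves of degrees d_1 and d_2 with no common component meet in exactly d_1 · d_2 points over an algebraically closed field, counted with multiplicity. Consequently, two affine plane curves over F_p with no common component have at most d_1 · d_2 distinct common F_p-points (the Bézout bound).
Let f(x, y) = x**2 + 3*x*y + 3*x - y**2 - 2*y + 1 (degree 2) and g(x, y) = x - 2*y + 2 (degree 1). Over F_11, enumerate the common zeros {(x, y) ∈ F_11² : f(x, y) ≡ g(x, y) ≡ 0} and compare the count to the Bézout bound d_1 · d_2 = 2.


Common zeros: {(3, 8), (5, 9)}; count = 2; Bézout bound = 2.

deg(f) = 2, deg(g) = 1, so Bézout bound = 2.
Scan x ∈ F_11. For each x, list the y ∈ F_11 with f(x, y) ≡ 0 and those with g(x, y) ≡ 0 (mod 11); the common zeros in that column are the intersection.
  x = 0: f ≡ 0 at y ∈ ∅; g ≡ 0 at y ∈ {1}; common: ∅.
  x = 1: f ≡ 0 at y ∈ ∅; g ≡ 0 at y ∈ {7}; common: ∅.
  x = 2: f ≡ 0 at y ∈ {0, 4}; g ≡ 0 at y ∈ {2}; common: ∅.
  x = 3: f ≡ 0 at y ∈ {8, 10}; g ≡ 0 at y ∈ {8}; common: {8}.
  x = 4: f ≡ 0 at y ∈ ∅; g ≡ 0 at y ∈ {3}; common: ∅.
  x = 5: f ≡ 0 at y ∈ {4, 9}; g ≡ 0 at y ∈ {9}; common: {9}.
  x = 6: f ≡ 0 at y ∈ {0, 5}; g ≡ 0 at y ∈ {4}; common: ∅.
  x = 7: f ≡ 0 at y ∈ ∅; g ≡ 0 at y ∈ {10}; common: ∅.
  x = 8: f ≡ 0 at y ∈ {1, 10}; g ≡ 0 at y ∈ {5}; common: ∅.
  x = 9: f ≡ 0 at y ∈ {5, 9}; g ≡ 0 at y ∈ {0}; common: ∅.
  x = 10: f ≡ 0 at y ∈ ∅; g ≡ 0 at y ∈ {6}; common: ∅.
Collecting: common zeros = {(3, 8), (5, 9)}, so the count is 2.
Comparison with the Bézout bound: 2 ≤ 2 = deg(f)·deg(g), as expected for curves with no common component (the bound is attained).


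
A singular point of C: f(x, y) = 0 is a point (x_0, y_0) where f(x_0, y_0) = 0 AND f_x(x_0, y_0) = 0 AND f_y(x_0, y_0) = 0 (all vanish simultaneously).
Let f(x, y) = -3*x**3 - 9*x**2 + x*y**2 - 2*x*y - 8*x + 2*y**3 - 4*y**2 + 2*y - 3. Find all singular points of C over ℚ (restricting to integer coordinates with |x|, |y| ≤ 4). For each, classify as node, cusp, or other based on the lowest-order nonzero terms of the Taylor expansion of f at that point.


Singular points: {(-1, 1)}; classification: cusp.

Compute partial derivatives:
  f_x = -9*x**2 - 18*x + y**2 - 2*y - 8.
  f_y = 2*x*y - 2*x + 6*y**2 - 8*y + 2.
Scan x_0 ∈ {−4, ..., 4}. For each x_0, f_y(x_0, y) is a polynomial in y; find its integer roots y ∈ {−4, ..., 4}, then test f_x and f at those candidates.
  x = -4: f_y(-4, y) = 6*y**2 - 16*y + 10; vanishes at y ∈ {1}. (-4, 1): f_x = -81 ≠ 0.
  x = -3: f_y(-3, y) = 6*y**2 - 14*y + 8; vanishes at y ∈ {1}. (-3, 1): f_x = -36 ≠ 0.
  x = -2: f_y(-2, y) = 6*y**2 - 12*y + 6; vanishes at y ∈ {1}. (-2, 1): f_x = -9 ≠ 0.
  x = -1: f_y(-1, y) = 6*y**2 - 10*y + 4; vanishes at y ∈ {1}. (-1, 1): f_x = 0, f = 0 — SINGULAR.
  x = 0: f_y(0, y) = 6*y**2 - 8*y + 2; vanishes at y ∈ {1}. (0, 1): f_x = -9 ≠ 0.
  x = 1: f_y(1, y) = 6*y**2 - 6*y; vanishes at y ∈ {0, 1}. (1, 0): f_x = -35 ≠ 0; (1, 1): f_x = -36 ≠ 0.
  x = 2: f_y(2, y) = 6*y**2 - 4*y - 2; vanishes at y ∈ {1}. (2, 1): f_x = -81 ≠ 0.
  x = 3: f_y(3, y) = 6*y**2 - 2*y - 4; vanishes at y ∈ {1}. (3, 1): f_x = -144 ≠ 0.
  x = 4: f_y(4, y) = 6*y**2 - 6; vanishes at y ∈ {-1, 1}. (4, -1): f_x = -221 ≠ 0; (4, 1): f_x = -225 ≠ 0.
Only singular point on the grid: (-1, 1).
Classify: substitute x = -1 + u, y = 1 + v and expand: f = -3*u**3 + u*v**2 + 2*v**3 + v**2.
No constant or linear terms (consistent with a singular point). Quadratic part: v**2. Cubic part: -3*u**3 + u*v**2 + 2*v**3.
The quadratic part v**2 is a perfect square, so there is a single (double) tangent line v = 0, i.e. y = 1. Restricting the cubic part to that line (v = 0) leaves -3*u**3 ≠ 0, so f is not divisible by v and the branch is v² ≈ 3*u**3 to lowest order — this is a cusp.
Classification: cusp.


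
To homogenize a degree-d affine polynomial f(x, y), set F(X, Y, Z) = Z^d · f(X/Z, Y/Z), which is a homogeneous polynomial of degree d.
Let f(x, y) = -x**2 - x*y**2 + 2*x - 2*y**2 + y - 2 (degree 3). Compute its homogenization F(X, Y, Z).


F(X, Y, Z) = -X**2*Z - X*Y**2 + 2*X*Z**2 - 2*Y**2*Z + Y*Z**2 - 2*Z**3

deg(f) = 3.
Substitute x = X/Z, y = Y/Z into f, then multiply by Z^3.
  monomial -1·x^2·y^0 ↦ -1·X^2·Y^0·Z^1.
  monomial -1·x^1·y^2 ↦ -1·X^1·Y^2·Z^0.
  monomial 2·x^1·y^0 ↦ 2·X^1·Y^0·Z^2.
  monomial -2·x^0·y^2 ↦ -2·X^0·Y^2·Z^1.
  monomial 1·x^0·y^1 ↦ 1·X^0·Y^1·Z^2.
  monomial -2·x^0·y^0 ↦ -2·X^0·Y^0·Z^3.
Collecting: F(X, Y, Z) = -X**2*Z - X*Y**2 + 2*X*Z**2 - 2*Y**2*Z + Y*Z**2 - 2*Z**3.


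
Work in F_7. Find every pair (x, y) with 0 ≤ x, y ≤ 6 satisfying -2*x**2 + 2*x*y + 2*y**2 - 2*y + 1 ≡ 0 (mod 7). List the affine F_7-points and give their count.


Affine F_7-points: {(1, 2), (1, 5), (2, 0), (2, 6), (4, 5), (4, 6), (5, 0), (5, 3)}; count = 8.

For each of the 49 pairs (x, y) ∈ F_7², evaluate f(x, y) mod 7. Record the zeros.
  x = 0: [0↦1, 1↦1, 2↦5, 3↦6, 4↦4, 5↦6, 6↦5]  zeros at y ∈ ∅
  x = 1: [0↦6, 1↦1, 2↦0, 3↦3, 4↦3, 5↦0, 6↦1]  zeros at y ∈ {2, 5}
  x = 2: [0↦0, 1↦4, 2↦5, 3↦3, 4↦5, 5↦4, 6↦0]  zeros at y ∈ {0, 6}
  x = 3: [0↦4, 1↦3, 2↦6, 3↦6, 4↦3, 5↦4, 6↦2]  zeros at y ∈ ∅
  x = 4: [0↦4, 1↦5, 2↦3, 3↦5, 4↦4, 5↦0, 6↦0]  zeros at y ∈ {5, 6}
  x = 5: [0↦0, 1↦3, 2↦3, 3↦0, 4↦1, 5↦6, 6↦1]  zeros at y ∈ {0, 3}
  x = 6: [0↦6, 1↦4, 2↦6, 3↦5, 4↦1, 5↦1, 6↦5]  zeros at y ∈ ∅
Collecting zeros: affine points = {(1, 2), (1, 5), (2, 0), (2, 6), (4, 5), (4, 6), (5, 0), (5, 3)}.
Total count |C(F_7)_aff| = 8.


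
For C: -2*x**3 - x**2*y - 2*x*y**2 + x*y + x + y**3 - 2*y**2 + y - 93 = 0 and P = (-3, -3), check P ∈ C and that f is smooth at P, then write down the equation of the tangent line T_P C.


Tangent line at P: -92*x - 8*y - 300 = 0.

Step 1: f(-3, -3) = 0, so P lies on C.
Step 2: partial derivatives
  f_x(x, y) = -6*x**2 - 2*x*y - 2*y**2 + y + 1, f_y(x, y) = -x**2 - 4*x*y + x + 3*y**2 - 4*y + 1.
  f_x(P) = -92, f_y(P) = -8 (gradient nonzero, so P is smooth).
Step 3: tangent line at P: -92·(x − -3) + -8·(y − -3) = 0.
Expanding: -92*x - 8*y - 300 = 0.


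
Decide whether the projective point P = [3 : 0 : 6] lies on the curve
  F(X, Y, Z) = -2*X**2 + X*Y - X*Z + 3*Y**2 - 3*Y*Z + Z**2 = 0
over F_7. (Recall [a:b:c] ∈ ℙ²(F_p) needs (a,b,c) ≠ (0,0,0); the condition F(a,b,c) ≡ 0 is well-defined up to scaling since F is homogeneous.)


F(3,0,6) ≡ 0 (mod 7); P is on the curve.

Evaluate F(3, 0, 6) term-by-term (mod 7).
  -2*X**2 ↦ -2·9·1·1 = -18
  X*Y ↦ 1·3·0·1 = 0
  -X*Z ↦ -1·3·1·6 = -18
  3*Y**2 ↦ 3·1·0·1 = 0
  -3*Y*Z ↦ -3·1·0·6 = 0
  Z**2 ↦ 1·1·1·36 = 36
Sum: F(3, 0, 6) = (-18) + (0) + (-18) + (0) + (0) + (36) = 0.
Reducing mod 7: 0 ≡ 0 (mod 7).
Since F(a, b, c) ≡ 0 (mod 7), P lies on the curve.


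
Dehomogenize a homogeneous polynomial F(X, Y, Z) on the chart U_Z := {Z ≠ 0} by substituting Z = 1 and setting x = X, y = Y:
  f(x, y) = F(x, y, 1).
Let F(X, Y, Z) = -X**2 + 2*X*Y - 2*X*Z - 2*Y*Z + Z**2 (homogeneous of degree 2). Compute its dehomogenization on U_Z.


f(x, y) = -x**2 + 2*x*y - 2*x - 2*y + 1

On U_Z we set Z = 1. Each monomial c·X^i·Y^j·Z^k in F becomes c·x^i·y^j·1^k = c·x^i·y^j.
Substituting Z = 1: F(X, Y, 1) = -x**2 + 2*x*y - 2*x - 2*y + 1.
Note: deg(f) ≤ deg(F) = 2; strict inequality happens when F is divisible by Z (lost terms).


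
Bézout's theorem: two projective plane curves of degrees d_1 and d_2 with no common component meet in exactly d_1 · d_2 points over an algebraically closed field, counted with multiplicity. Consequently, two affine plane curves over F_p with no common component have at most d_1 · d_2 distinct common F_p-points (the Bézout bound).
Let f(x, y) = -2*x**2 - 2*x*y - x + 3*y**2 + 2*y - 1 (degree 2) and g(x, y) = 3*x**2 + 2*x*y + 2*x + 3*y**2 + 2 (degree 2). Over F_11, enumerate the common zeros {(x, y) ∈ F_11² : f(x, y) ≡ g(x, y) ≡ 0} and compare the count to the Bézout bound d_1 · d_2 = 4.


Common zeros: {(2, 8)}; count = 1; Bézout bound = 4.

deg(f) = 2, deg(g) = 2, so Bézout bound = 4.
Scan x ∈ F_11. For each x, list the y ∈ F_11 with f(x, y) ≡ 0 and those with g(x, y) ≡ 0 (mod 11); the common zeros in that column are the intersection.
  x = 0: f ≡ 0 at y ∈ {4, 10}; g ≡ 0 at y ∈ {5, 6}; common: ∅.
  x = 1: f ≡ 0 at y ∈ {4, 7}; g ≡ 0 at y ∈ ∅; common: ∅.
  x = 2: f ≡ 0 at y ∈ {0, 8}; g ≡ 0 at y ∈ {8, 9}; common: {8}.
  x = 3: f ≡ 0 at y ∈ {0, 5}; g ≡ 0 at y ∈ {1, 8}; common: ∅.
  x = 4: f ≡ 0 at y ∈ ∅; g ≡ 0 at y ∈ ∅; common: ∅.
  x = 5: f ≡ 0 at y ∈ ∅; g ≡ 0 at y ∈ ∅; common: ∅.
  x = 6: f ≡ 0 at y ∈ {8, 10}; g ≡ 0 at y ∈ {9}; common: ∅.
  x = 7: f ≡ 0 at y ∈ ∅; g ≡ 0 at y ∈ {5}; common: ∅.
  x = 8: f ≡ 0 at y ∈ {5, 7}; g ≡ 0 at y ∈ ∅; common: ∅.
  x = 9: f ≡ 0 at y ∈ ∅; g ≡ 0 at y ∈ ∅; common: ∅.
  x = 10: f ≡ 0 at y ∈ ∅; g ≡ 0 at y ∈ {2, 6}; common: ∅.
Collecting: common zeros = {(2, 8)}, so the count is 1.
Comparison with the Bézout bound: 1 ≤ 4 = deg(f)·deg(g), as expected for curves with no common component (the affine F_11-count falls short of the bound because intersections may lie at infinity, over extension fields, or carry multiplicity).


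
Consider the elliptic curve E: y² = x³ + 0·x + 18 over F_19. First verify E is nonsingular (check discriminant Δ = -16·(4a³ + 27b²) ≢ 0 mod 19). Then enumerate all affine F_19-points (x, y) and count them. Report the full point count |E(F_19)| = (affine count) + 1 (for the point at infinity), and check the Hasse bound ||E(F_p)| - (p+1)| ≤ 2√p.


Affine points = {(1, 0), (2, 8), (2, 11), (3, 8), (3, 11), (4, 5), (4, 14), (6, 5), (6, 14), (7, 0), (8, 6), (8, 13), (9, 5), (9, 14), (10, 7), (10, 12), (11, 0), (12, 6), (12, 13), (13, 7), (13, 12), (14, 8), (14, 11), (15, 7), (15, 12), (18, 6), (18, 13)}; affine count = 27; |E(F_19)| = 28.

Discriminant check: Δ ∝ 4a³ + 27b² = 4·0³ + 27·18² = 4·0 + 27·324 ≡ 8 (mod 19). Nonzero ⇒ E is nonsingular.
For each x ∈ F_19, compute rhs = x³ + 0·x + 18 mod 19, then count y ∈ F_19 with y² ≡ rhs.
  x = 0: rhs = 18, matching y values: none (0 points).
  x = 1: rhs = 0, matching y values: 0 (1 points).
  x = 2: rhs = 7, matching y values: 8, 11 (2 points).
  x = 3: rhs = 7, matching y values: 8, 11 (2 points).
  x = 4: rhs = 6, matching y values: 5, 14 (2 points).
  x = 5: rhs = 10, matching y values: none (0 points).
  x = 6: rhs = 6, matching y values: 5, 14 (2 points).
  x = 7: rhs = 0, matching y values: 0 (1 points).
  x = 8: rhs = 17, matching y values: 6, 13 (2 points).
  x = 9: rhs = 6, matching y values: 5, 14 (2 points).
  x = 10: rhs = 11, matching y values: 7, 12 (2 points).
  x = 11: rhs = 0, matching y values: 0 (1 points).
  x = 12: rhs = 17, matching y values: 6, 13 (2 points).
  x = 13: rhs = 11, matching y values: 7, 12 (2 points).
  x = 14: rhs = 7, matching y values: 8, 11 (2 points).
  x = 15: rhs = 11, matching y values: 7, 12 (2 points).
  x = 16: rhs = 10, matching y values: none (0 points).
  x = 17: rhs = 10, matching y values: none (0 points).
  x = 18: rhs = 17, matching y values: 6, 13 (2 points).
Total affine count: 27.
Full point count |E(F_19)| = 27 + 1 = 28.
Hasse bound: |28 − (19+1)| = |8| = 8 ≤ 2√19 ≈ 8.7178 ✓.


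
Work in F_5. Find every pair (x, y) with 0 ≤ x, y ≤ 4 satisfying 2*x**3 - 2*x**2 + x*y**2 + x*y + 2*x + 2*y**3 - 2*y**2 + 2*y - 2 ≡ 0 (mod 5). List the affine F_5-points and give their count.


Affine F_5-points: {(0, 1), (0, 2), (0, 3), (1, 0), (2, 0), (3, 0), (3, 2)}; count = 7.

For each of the 25 pairs (x, y) ∈ F_5², evaluate f(x, y) mod 5. Record the zeros.
  x = 0: [0↦3, 1↦0, 2↦0, 3↦0, 4↦2]  zeros at y ∈ {1, 2, 3}
  x = 1: [0↦0, 1↦4, 2↦3, 3↦4, 4↦4]  zeros at y ∈ {0}
  x = 2: [0↦0, 1↦1, 2↦4, 3↦1, 4↦4]  zeros at y ∈ {0}
  x = 3: [0↦0, 1↦3, 2↦0, 3↦3, 4↦4]  zeros at y ∈ {0, 2}
  x = 4: [0↦2, 1↦2, 2↦3, 3↦2, 4↦1]  zeros at y ∈ ∅
Collecting zeros: affine points = {(0, 1), (0, 2), (0, 3), (1, 0), (2, 0), (3, 0), (3, 2)}.
Total count |C(F_5)_aff| = 7.


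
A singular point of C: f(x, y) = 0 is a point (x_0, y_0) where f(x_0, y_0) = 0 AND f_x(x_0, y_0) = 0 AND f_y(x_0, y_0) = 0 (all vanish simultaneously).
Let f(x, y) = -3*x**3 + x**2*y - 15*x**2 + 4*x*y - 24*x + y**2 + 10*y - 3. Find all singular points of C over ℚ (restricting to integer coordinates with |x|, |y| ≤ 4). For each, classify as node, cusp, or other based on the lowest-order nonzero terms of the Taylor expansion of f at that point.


Singular points: {(-2, -3)}; classification: cusp.

Compute partial derivatives:
  f_x = -9*x**2 + 2*x*y - 30*x + 4*y - 24.
  f_y = x**2 + 4*x + 2*y + 10.
Scan x_0 ∈ {−4, ..., 4}. For each x_0, f_y(x_0, y) is a polynomial in y; find its integer roots y ∈ {−4, ..., 4}, then test f_x and f at those candidates.
  x = -4: f_y(-4, y) = 2*y + 10; no integer root y with |y| ≤ 4.
  x = -3: f_y(-3, y) = 2*y + 7; no integer root y with |y| ≤ 4.
  x = -2: f_y(-2, y) = 2*y + 6; vanishes at y ∈ {-3}. (-2, -3): f_x = 0, f = 0 — SINGULAR.
  x = -1: f_y(-1, y) = 2*y + 7; no integer root y with |y| ≤ 4.
  x = 0: f_y(0, y) = 2*y + 10; no integer root y with |y| ≤ 4.
  x = 1: f_y(1, y) = 2*y + 15; no integer root y with |y| ≤ 4.
  x = 2: f_y(2, y) = 2*y + 22; no integer root y with |y| ≤ 4.
  x = 3: f_y(3, y) = 2*y + 31; no integer root y with |y| ≤ 4.
  x = 4: f_y(4, y) = 2*y + 42; no integer root y with |y| ≤ 4.
Only singular point on the grid: (-2, -3).
Classify: substitute x = -2 + u, y = -3 + v and expand: f = -3*u**3 + u**2*v + v**2.
No constant or linear terms (consistent with a singular point). Quadratic part: v**2. Cubic part: -3*u**3 + u**2*v.
The quadratic part v**2 is a perfect square, so there is a single (double) tangent line v = 0, i.e. y = -3. Restricting the cubic part to that line (v = 0) leaves -3*u**3 ≠ 0, so f is not divisible by v and the branch is v² ≈ 3*u**3 to lowest order — this is a cusp.
Classification: cusp.


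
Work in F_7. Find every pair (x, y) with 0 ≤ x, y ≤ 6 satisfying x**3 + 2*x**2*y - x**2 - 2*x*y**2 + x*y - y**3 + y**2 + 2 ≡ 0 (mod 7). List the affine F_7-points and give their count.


Affine F_7-points: {(0, 5), (1, 5), (3, 1), (4, 5), (5, 1), (5, 2), (6, 0)}; count = 7.

For each of the 49 pairs (x, y) ∈ F_7², evaluate f(x, y) mod 7. Record the zeros.
  x = 0: [0↦2, 1↦2, 2↦5, 3↦5, 4↦3, 5↦0, 6↦4]  zeros at y ∈ {5}
  x = 1: [0↦2, 1↦3, 2↦3, 3↦3, 4↦4, 5↦0, 6↦6]  zeros at y ∈ {5}
  x = 2: [0↦6, 1↦5, 2↦6, 3↦3, 4↦4, 5↦3, 6↦1]  zeros at y ∈ ∅
  x = 3: [0↦6, 1↦0, 2↦6, 3↦4, 4↦2, 5↦1, 6↦2]  zeros at y ∈ {1}
  x = 4: [0↦1, 1↦1, 2↦2, 3↦5, 4↦4, 5↦0, 6↦1]  zeros at y ∈ {5}
  x = 5: [0↦4, 1↦0, 2↦0, 3↦5, 4↦2, 5↦6, 6↦4]  zeros at y ∈ {1, 2}
  x = 6: [0↦0, 1↦3, 2↦6, 3↦3, 4↦2, 5↦4, 6↦3]  zeros at y ∈ {0}
Collecting zeros: affine points = {(0, 5), (1, 5), (3, 1), (4, 5), (5, 1), (5, 2), (6, 0)}.
Total count |C(F_7)_aff| = 7.


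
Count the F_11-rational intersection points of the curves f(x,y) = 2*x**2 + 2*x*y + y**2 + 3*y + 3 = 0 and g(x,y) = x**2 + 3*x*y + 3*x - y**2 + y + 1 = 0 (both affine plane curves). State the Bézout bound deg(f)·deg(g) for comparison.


Common zeros: {(1, 5), (2, 0)}; count = 2; Bézout bound = 4.

deg(f) = 2, deg(g) = 2, so Bézout bound = 4.
Scan x ∈ F_11. For each x, list the y ∈ F_11 with f(x, y) ≡ 0 and those with g(x, y) ≡ 0 (mod 11); the common zeros in that column are the intersection.
  x = 0: f ≡ 0 at y ∈ ∅; g ≡ 0 at y ∈ {4, 8}; common: ∅.
  x = 1: f ≡ 0 at y ∈ {1, 5}; g ≡ 0 at y ∈ {5, 10}; common: {5}.
  x = 2: f ≡ 0 at y ∈ {0, 4}; g ≡ 0 at y ∈ {0, 7}; common: {0}.
  x = 3: f ≡ 0 at y ∈ ∅; g ≡ 0 at y ∈ {5}; common: ∅.
  x = 4: f ≡ 0 at y ∈ {3, 8}; g ≡ 0 at y ∈ ∅; common: ∅.
  x = 5: f ≡ 0 at y ∈ {4, 5}; g ≡ 0 at y ∈ ∅; common: ∅.
  x = 6: f ≡ 0 at y ∈ ∅; g ≡ 0 at y ∈ {0, 8}; common: ∅.
  x = 7: f ≡ 0 at y ∈ ∅; g ≡ 0 at y ∈ {4, 7}; common: ∅.
  x = 8: f ≡ 0 at y ∈ ∅; g ≡ 0 at y ∈ ∅; common: ∅.
  x = 9: f ≡ 0 at y ∈ {0, 1}; g ≡ 0 at y ∈ ∅; common: ∅.
  x = 10: f ≡ 0 at y ∈ {2, 8}; g ≡ 0 at y ∈ {10}; common: ∅.
Collecting: common zeros = {(1, 5), (2, 0)}, so the count is 2.
Comparison with the Bézout bound: 2 ≤ 4 = deg(f)·deg(g), as expected for curves with no common component (the affine F_11-count falls short of the bound because intersections may lie at infinity, over extension fields, or carry multiplicity).


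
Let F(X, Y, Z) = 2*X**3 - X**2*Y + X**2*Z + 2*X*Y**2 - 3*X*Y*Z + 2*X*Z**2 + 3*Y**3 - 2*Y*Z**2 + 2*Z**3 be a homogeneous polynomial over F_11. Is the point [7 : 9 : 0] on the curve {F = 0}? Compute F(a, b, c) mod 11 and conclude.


F(7,9,0) ≡ 2 (mod 11); P is NOT on the curve.

Evaluate F(7, 9, 0) term-by-term (mod 11).
  2*X**3 ↦ 2·343·1·1 = 686
  -X**2*Y ↦ -1·49·9·1 = -441
  X**2*Z ↦ 1·49·1·0 = 0
  2*X*Y**2 ↦ 2·7·81·1 = 1134
  -3*X*Y*Z ↦ -3·7·9·0 = 0
  2*X*Z**2 ↦ 2·7·1·0 = 0
  3*Y**3 ↦ 3·1·729·1 = 2187
  -2*Y*Z**2 ↦ -2·1·9·0 = 0
  2*Z**3 ↦ 2·1·1·0 = 0
Sum: F(7, 9, 0) = (686) + (-441) + (0) + (1134) + (0) + (0) + (2187) + (0) + (0) = 3566.
Reducing mod 11: 3566 ≡ 2 (mod 11).
Since F(a, b, c) ≡ 2 ≠ 0 (mod 11), P does NOT lie on the curve.


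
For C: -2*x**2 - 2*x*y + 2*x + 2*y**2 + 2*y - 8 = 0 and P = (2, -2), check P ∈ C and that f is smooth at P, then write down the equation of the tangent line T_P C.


Tangent line at P: -2*x - 10*y - 16 = 0.

Step 1: f(2, -2) = 0, so P lies on C.
Step 2: partial derivatives
  f_x(x, y) = -4*x - 2*y + 2, f_y(x, y) = -2*x + 4*y + 2.
  f_x(P) = -2, f_y(P) = -10 (gradient nonzero, so P is smooth).
Step 3: tangent line at P: -2·(x − 2) + -10·(y − -2) = 0.
Expanding: -2*x - 10*y - 16 = 0.


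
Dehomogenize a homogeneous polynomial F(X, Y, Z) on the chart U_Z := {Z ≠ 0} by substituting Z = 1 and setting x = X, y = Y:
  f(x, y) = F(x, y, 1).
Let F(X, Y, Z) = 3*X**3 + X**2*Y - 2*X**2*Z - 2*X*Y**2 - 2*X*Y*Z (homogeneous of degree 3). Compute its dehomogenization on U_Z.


f(x, y) = 3*x**3 + x**2*y - 2*x**2 - 2*x*y**2 - 2*x*y

On U_Z we set Z = 1. Each monomial c·X^i·Y^j·Z^k in F becomes c·x^i·y^j·1^k = c·x^i·y^j.
Substituting Z = 1: F(X, Y, 1) = 3*x**3 + x**2*y - 2*x**2 - 2*x*y**2 - 2*x*y.
Note: deg(f) ≤ deg(F) = 3; strict inequality happens when F is divisible by Z (lost terms).


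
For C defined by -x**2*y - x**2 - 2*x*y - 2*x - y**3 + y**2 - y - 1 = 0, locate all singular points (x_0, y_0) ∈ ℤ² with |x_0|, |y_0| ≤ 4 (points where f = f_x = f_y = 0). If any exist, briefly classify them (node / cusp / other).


Singular points: {(-1, 0)}; classification: node.

Compute partial derivatives:
  f_x = -2*x*y - 2*x - 2*y - 2.
  f_y = -x**2 - 2*x - 3*y**2 + 2*y - 1.
Scan x_0 ∈ {−4, ..., 4}. For each x_0, f_y(x_0, y) is a polynomial in y; find its integer roots y ∈ {−4, ..., 4}, then test f_x and f at those candidates.
  x = -4: f_y(-4, y) = -3*y**2 + 2*y - 9; no integer root y with |y| ≤ 4.
  x = -3: f_y(-3, y) = -3*y**2 + 2*y - 4; no integer root y with |y| ≤ 4.
  x = -2: f_y(-2, y) = -3*y**2 + 2*y - 1; no integer root y with |y| ≤ 4.
  x = -1: f_y(-1, y) = -3*y**2 + 2*y; vanishes at y ∈ {0}. (-1, 0): f_x = 0, f = 0 — SINGULAR.
  x = 0: f_y(0, y) = -3*y**2 + 2*y - 1; no integer root y with |y| ≤ 4.
  x = 1: f_y(1, y) = -3*y**2 + 2*y - 4; no integer root y with |y| ≤ 4.
  x = 2: f_y(2, y) = -3*y**2 + 2*y - 9; no integer root y with |y| ≤ 4.
  x = 3: f_y(3, y) = -3*y**2 + 2*y - 16; no integer root y with |y| ≤ 4.
  x = 4: f_y(4, y) = -3*y**2 + 2*y - 25; no integer root y with |y| ≤ 4.
Only singular point on the grid: (-1, 0).
Classify: substitute x = -1 + u, y = 0 + v and expand: f = -u**2*v - u**2 - v**3 + v**2.
No constant or linear terms (consistent with a singular point). Quadratic part: -u**2 + v**2. Cubic part: -u**2*v - v**3.
The quadratic part v**2 - u**2 = (v − u)(v + u) splits into two distinct linear factors, so there are two distinct tangent lines y − 0 = ±(x − -1) — this is a node (ordinary double point).
Classification: node.
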